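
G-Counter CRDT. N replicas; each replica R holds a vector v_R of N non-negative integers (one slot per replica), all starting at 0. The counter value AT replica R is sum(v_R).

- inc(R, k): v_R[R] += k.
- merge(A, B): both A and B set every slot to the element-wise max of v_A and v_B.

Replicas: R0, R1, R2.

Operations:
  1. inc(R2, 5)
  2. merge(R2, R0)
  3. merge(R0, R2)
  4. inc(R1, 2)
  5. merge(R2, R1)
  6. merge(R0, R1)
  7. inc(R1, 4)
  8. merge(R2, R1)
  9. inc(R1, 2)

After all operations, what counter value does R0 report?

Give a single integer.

Answer: 7

Derivation:
Op 1: inc R2 by 5 -> R2=(0,0,5) value=5
Op 2: merge R2<->R0 -> R2=(0,0,5) R0=(0,0,5)
Op 3: merge R0<->R2 -> R0=(0,0,5) R2=(0,0,5)
Op 4: inc R1 by 2 -> R1=(0,2,0) value=2
Op 5: merge R2<->R1 -> R2=(0,2,5) R1=(0,2,5)
Op 6: merge R0<->R1 -> R0=(0,2,5) R1=(0,2,5)
Op 7: inc R1 by 4 -> R1=(0,6,5) value=11
Op 8: merge R2<->R1 -> R2=(0,6,5) R1=(0,6,5)
Op 9: inc R1 by 2 -> R1=(0,8,5) value=13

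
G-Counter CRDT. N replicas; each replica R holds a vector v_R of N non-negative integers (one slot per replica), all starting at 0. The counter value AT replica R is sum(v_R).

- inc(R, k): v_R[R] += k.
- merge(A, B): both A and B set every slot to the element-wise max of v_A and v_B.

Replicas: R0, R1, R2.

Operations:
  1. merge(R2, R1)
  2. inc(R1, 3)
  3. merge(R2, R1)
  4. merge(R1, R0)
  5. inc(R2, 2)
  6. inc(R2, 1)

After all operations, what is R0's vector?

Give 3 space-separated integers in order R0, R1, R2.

Op 1: merge R2<->R1 -> R2=(0,0,0) R1=(0,0,0)
Op 2: inc R1 by 3 -> R1=(0,3,0) value=3
Op 3: merge R2<->R1 -> R2=(0,3,0) R1=(0,3,0)
Op 4: merge R1<->R0 -> R1=(0,3,0) R0=(0,3,0)
Op 5: inc R2 by 2 -> R2=(0,3,2) value=5
Op 6: inc R2 by 1 -> R2=(0,3,3) value=6

Answer: 0 3 0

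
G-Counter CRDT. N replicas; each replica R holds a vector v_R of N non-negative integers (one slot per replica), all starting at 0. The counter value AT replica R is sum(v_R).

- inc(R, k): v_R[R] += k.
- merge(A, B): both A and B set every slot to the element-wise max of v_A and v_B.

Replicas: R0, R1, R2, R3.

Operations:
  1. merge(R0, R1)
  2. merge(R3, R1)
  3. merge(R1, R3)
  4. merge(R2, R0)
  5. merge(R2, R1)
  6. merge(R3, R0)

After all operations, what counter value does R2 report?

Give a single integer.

Op 1: merge R0<->R1 -> R0=(0,0,0,0) R1=(0,0,0,0)
Op 2: merge R3<->R1 -> R3=(0,0,0,0) R1=(0,0,0,0)
Op 3: merge R1<->R3 -> R1=(0,0,0,0) R3=(0,0,0,0)
Op 4: merge R2<->R0 -> R2=(0,0,0,0) R0=(0,0,0,0)
Op 5: merge R2<->R1 -> R2=(0,0,0,0) R1=(0,0,0,0)
Op 6: merge R3<->R0 -> R3=(0,0,0,0) R0=(0,0,0,0)

Answer: 0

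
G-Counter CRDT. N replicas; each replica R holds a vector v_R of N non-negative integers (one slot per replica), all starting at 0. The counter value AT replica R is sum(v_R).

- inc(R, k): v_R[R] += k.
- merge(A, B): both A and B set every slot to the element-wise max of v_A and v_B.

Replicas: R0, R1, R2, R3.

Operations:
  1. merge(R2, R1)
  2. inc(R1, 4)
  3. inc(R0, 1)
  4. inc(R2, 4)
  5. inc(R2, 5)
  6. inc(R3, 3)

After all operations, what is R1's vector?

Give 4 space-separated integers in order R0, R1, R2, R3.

Answer: 0 4 0 0

Derivation:
Op 1: merge R2<->R1 -> R2=(0,0,0,0) R1=(0,0,0,0)
Op 2: inc R1 by 4 -> R1=(0,4,0,0) value=4
Op 3: inc R0 by 1 -> R0=(1,0,0,0) value=1
Op 4: inc R2 by 4 -> R2=(0,0,4,0) value=4
Op 5: inc R2 by 5 -> R2=(0,0,9,0) value=9
Op 6: inc R3 by 3 -> R3=(0,0,0,3) value=3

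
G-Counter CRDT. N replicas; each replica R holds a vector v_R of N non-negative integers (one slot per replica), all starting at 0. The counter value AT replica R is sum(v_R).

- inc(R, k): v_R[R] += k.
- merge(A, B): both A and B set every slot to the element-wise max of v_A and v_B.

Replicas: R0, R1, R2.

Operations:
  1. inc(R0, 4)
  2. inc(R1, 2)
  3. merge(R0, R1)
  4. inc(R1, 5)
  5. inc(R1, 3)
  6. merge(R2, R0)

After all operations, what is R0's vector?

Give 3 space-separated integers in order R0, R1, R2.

Op 1: inc R0 by 4 -> R0=(4,0,0) value=4
Op 2: inc R1 by 2 -> R1=(0,2,0) value=2
Op 3: merge R0<->R1 -> R0=(4,2,0) R1=(4,2,0)
Op 4: inc R1 by 5 -> R1=(4,7,0) value=11
Op 5: inc R1 by 3 -> R1=(4,10,0) value=14
Op 6: merge R2<->R0 -> R2=(4,2,0) R0=(4,2,0)

Answer: 4 2 0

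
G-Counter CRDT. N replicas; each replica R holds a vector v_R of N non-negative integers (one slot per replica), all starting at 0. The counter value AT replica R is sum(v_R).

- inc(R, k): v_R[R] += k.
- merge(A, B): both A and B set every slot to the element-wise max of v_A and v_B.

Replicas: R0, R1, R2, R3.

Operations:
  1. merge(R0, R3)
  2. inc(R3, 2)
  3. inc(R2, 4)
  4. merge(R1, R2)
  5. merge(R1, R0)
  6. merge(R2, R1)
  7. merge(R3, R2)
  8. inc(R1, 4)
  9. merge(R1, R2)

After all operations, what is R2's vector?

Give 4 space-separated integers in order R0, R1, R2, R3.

Answer: 0 4 4 2

Derivation:
Op 1: merge R0<->R3 -> R0=(0,0,0,0) R3=(0,0,0,0)
Op 2: inc R3 by 2 -> R3=(0,0,0,2) value=2
Op 3: inc R2 by 4 -> R2=(0,0,4,0) value=4
Op 4: merge R1<->R2 -> R1=(0,0,4,0) R2=(0,0,4,0)
Op 5: merge R1<->R0 -> R1=(0,0,4,0) R0=(0,0,4,0)
Op 6: merge R2<->R1 -> R2=(0,0,4,0) R1=(0,0,4,0)
Op 7: merge R3<->R2 -> R3=(0,0,4,2) R2=(0,0,4,2)
Op 8: inc R1 by 4 -> R1=(0,4,4,0) value=8
Op 9: merge R1<->R2 -> R1=(0,4,4,2) R2=(0,4,4,2)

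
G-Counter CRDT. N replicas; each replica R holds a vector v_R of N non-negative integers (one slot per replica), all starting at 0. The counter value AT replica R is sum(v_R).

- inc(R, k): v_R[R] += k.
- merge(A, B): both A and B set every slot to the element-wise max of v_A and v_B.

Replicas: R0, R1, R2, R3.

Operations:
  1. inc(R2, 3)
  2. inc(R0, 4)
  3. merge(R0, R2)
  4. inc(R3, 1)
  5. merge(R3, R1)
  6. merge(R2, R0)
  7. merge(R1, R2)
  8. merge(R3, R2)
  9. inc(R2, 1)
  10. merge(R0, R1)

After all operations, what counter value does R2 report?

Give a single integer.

Answer: 9

Derivation:
Op 1: inc R2 by 3 -> R2=(0,0,3,0) value=3
Op 2: inc R0 by 4 -> R0=(4,0,0,0) value=4
Op 3: merge R0<->R2 -> R0=(4,0,3,0) R2=(4,0,3,0)
Op 4: inc R3 by 1 -> R3=(0,0,0,1) value=1
Op 5: merge R3<->R1 -> R3=(0,0,0,1) R1=(0,0,0,1)
Op 6: merge R2<->R0 -> R2=(4,0,3,0) R0=(4,0,3,0)
Op 7: merge R1<->R2 -> R1=(4,0,3,1) R2=(4,0,3,1)
Op 8: merge R3<->R2 -> R3=(4,0,3,1) R2=(4,0,3,1)
Op 9: inc R2 by 1 -> R2=(4,0,4,1) value=9
Op 10: merge R0<->R1 -> R0=(4,0,3,1) R1=(4,0,3,1)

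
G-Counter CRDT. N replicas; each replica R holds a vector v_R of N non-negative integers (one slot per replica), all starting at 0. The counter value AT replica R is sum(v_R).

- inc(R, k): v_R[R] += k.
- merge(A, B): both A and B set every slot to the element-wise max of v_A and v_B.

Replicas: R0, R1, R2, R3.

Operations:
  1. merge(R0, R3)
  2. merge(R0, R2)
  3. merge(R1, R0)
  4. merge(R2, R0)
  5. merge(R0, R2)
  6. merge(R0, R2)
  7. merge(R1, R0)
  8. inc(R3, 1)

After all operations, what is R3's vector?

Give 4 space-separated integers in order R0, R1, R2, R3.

Answer: 0 0 0 1

Derivation:
Op 1: merge R0<->R3 -> R0=(0,0,0,0) R3=(0,0,0,0)
Op 2: merge R0<->R2 -> R0=(0,0,0,0) R2=(0,0,0,0)
Op 3: merge R1<->R0 -> R1=(0,0,0,0) R0=(0,0,0,0)
Op 4: merge R2<->R0 -> R2=(0,0,0,0) R0=(0,0,0,0)
Op 5: merge R0<->R2 -> R0=(0,0,0,0) R2=(0,0,0,0)
Op 6: merge R0<->R2 -> R0=(0,0,0,0) R2=(0,0,0,0)
Op 7: merge R1<->R0 -> R1=(0,0,0,0) R0=(0,0,0,0)
Op 8: inc R3 by 1 -> R3=(0,0,0,1) value=1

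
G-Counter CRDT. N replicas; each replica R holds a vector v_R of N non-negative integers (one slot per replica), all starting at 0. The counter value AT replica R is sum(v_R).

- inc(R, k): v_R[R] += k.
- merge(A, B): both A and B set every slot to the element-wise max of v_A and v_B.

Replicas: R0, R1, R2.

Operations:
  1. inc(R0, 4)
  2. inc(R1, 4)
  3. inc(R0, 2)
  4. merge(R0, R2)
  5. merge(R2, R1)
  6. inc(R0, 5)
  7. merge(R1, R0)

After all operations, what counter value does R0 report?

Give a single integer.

Op 1: inc R0 by 4 -> R0=(4,0,0) value=4
Op 2: inc R1 by 4 -> R1=(0,4,0) value=4
Op 3: inc R0 by 2 -> R0=(6,0,0) value=6
Op 4: merge R0<->R2 -> R0=(6,0,0) R2=(6,0,0)
Op 5: merge R2<->R1 -> R2=(6,4,0) R1=(6,4,0)
Op 6: inc R0 by 5 -> R0=(11,0,0) value=11
Op 7: merge R1<->R0 -> R1=(11,4,0) R0=(11,4,0)

Answer: 15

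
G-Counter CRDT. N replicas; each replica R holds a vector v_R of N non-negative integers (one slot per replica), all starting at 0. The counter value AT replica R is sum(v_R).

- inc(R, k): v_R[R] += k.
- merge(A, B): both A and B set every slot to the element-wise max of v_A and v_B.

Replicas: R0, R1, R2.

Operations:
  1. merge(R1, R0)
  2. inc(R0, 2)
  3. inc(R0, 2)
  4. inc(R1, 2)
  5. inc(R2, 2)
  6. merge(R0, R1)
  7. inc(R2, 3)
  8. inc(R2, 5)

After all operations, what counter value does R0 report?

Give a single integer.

Answer: 6

Derivation:
Op 1: merge R1<->R0 -> R1=(0,0,0) R0=(0,0,0)
Op 2: inc R0 by 2 -> R0=(2,0,0) value=2
Op 3: inc R0 by 2 -> R0=(4,0,0) value=4
Op 4: inc R1 by 2 -> R1=(0,2,0) value=2
Op 5: inc R2 by 2 -> R2=(0,0,2) value=2
Op 6: merge R0<->R1 -> R0=(4,2,0) R1=(4,2,0)
Op 7: inc R2 by 3 -> R2=(0,0,5) value=5
Op 8: inc R2 by 5 -> R2=(0,0,10) value=10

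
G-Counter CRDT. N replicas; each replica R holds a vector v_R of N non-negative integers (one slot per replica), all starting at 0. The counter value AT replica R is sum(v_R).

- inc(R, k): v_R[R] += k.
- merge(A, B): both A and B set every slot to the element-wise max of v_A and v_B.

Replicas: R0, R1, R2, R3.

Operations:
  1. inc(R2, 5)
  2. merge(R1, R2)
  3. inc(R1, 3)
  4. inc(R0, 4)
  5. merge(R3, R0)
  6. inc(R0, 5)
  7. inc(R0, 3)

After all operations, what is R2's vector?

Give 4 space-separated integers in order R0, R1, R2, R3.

Op 1: inc R2 by 5 -> R2=(0,0,5,0) value=5
Op 2: merge R1<->R2 -> R1=(0,0,5,0) R2=(0,0,5,0)
Op 3: inc R1 by 3 -> R1=(0,3,5,0) value=8
Op 4: inc R0 by 4 -> R0=(4,0,0,0) value=4
Op 5: merge R3<->R0 -> R3=(4,0,0,0) R0=(4,0,0,0)
Op 6: inc R0 by 5 -> R0=(9,0,0,0) value=9
Op 7: inc R0 by 3 -> R0=(12,0,0,0) value=12

Answer: 0 0 5 0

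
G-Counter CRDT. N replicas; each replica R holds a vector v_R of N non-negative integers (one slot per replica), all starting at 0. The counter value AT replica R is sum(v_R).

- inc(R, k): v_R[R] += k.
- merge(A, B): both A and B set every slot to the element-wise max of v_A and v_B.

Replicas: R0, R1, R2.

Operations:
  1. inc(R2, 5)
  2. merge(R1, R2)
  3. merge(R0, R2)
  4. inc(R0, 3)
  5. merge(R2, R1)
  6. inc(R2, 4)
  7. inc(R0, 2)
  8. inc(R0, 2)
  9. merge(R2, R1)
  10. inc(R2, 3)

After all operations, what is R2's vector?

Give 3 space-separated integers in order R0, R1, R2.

Op 1: inc R2 by 5 -> R2=(0,0,5) value=5
Op 2: merge R1<->R2 -> R1=(0,0,5) R2=(0,0,5)
Op 3: merge R0<->R2 -> R0=(0,0,5) R2=(0,0,5)
Op 4: inc R0 by 3 -> R0=(3,0,5) value=8
Op 5: merge R2<->R1 -> R2=(0,0,5) R1=(0,0,5)
Op 6: inc R2 by 4 -> R2=(0,0,9) value=9
Op 7: inc R0 by 2 -> R0=(5,0,5) value=10
Op 8: inc R0 by 2 -> R0=(7,0,5) value=12
Op 9: merge R2<->R1 -> R2=(0,0,9) R1=(0,0,9)
Op 10: inc R2 by 3 -> R2=(0,0,12) value=12

Answer: 0 0 12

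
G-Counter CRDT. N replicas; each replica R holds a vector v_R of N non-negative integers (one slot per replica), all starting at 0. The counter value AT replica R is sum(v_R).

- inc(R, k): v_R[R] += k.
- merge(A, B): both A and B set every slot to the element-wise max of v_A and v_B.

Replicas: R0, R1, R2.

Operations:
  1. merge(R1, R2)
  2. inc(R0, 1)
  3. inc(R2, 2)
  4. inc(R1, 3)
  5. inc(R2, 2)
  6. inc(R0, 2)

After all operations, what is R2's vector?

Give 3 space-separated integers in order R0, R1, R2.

Op 1: merge R1<->R2 -> R1=(0,0,0) R2=(0,0,0)
Op 2: inc R0 by 1 -> R0=(1,0,0) value=1
Op 3: inc R2 by 2 -> R2=(0,0,2) value=2
Op 4: inc R1 by 3 -> R1=(0,3,0) value=3
Op 5: inc R2 by 2 -> R2=(0,0,4) value=4
Op 6: inc R0 by 2 -> R0=(3,0,0) value=3

Answer: 0 0 4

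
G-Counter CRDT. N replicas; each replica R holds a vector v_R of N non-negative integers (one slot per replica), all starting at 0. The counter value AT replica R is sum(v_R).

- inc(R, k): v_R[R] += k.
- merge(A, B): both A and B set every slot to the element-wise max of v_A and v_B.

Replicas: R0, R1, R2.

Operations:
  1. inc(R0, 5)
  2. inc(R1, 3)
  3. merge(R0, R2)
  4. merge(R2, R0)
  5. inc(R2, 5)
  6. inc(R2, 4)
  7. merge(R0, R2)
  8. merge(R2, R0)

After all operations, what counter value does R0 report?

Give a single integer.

Answer: 14

Derivation:
Op 1: inc R0 by 5 -> R0=(5,0,0) value=5
Op 2: inc R1 by 3 -> R1=(0,3,0) value=3
Op 3: merge R0<->R2 -> R0=(5,0,0) R2=(5,0,0)
Op 4: merge R2<->R0 -> R2=(5,0,0) R0=(5,0,0)
Op 5: inc R2 by 5 -> R2=(5,0,5) value=10
Op 6: inc R2 by 4 -> R2=(5,0,9) value=14
Op 7: merge R0<->R2 -> R0=(5,0,9) R2=(5,0,9)
Op 8: merge R2<->R0 -> R2=(5,0,9) R0=(5,0,9)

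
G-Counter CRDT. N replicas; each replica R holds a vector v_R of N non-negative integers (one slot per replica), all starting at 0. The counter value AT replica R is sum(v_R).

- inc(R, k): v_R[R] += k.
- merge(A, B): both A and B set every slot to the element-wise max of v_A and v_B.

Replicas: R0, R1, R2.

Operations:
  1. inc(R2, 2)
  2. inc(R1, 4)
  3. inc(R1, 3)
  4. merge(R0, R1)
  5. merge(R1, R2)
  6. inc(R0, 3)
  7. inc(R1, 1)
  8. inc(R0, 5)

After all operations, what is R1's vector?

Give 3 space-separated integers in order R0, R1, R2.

Answer: 0 8 2

Derivation:
Op 1: inc R2 by 2 -> R2=(0,0,2) value=2
Op 2: inc R1 by 4 -> R1=(0,4,0) value=4
Op 3: inc R1 by 3 -> R1=(0,7,0) value=7
Op 4: merge R0<->R1 -> R0=(0,7,0) R1=(0,7,0)
Op 5: merge R1<->R2 -> R1=(0,7,2) R2=(0,7,2)
Op 6: inc R0 by 3 -> R0=(3,7,0) value=10
Op 7: inc R1 by 1 -> R1=(0,8,2) value=10
Op 8: inc R0 by 5 -> R0=(8,7,0) value=15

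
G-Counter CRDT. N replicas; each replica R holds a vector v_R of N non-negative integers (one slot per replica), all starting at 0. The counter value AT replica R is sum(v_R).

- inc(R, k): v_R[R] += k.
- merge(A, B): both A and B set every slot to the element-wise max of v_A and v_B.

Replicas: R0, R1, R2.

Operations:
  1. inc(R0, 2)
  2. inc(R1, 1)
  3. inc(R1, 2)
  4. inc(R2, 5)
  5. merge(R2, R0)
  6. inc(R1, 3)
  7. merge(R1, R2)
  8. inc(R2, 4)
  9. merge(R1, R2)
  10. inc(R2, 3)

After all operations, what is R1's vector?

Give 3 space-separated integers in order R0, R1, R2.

Answer: 2 6 9

Derivation:
Op 1: inc R0 by 2 -> R0=(2,0,0) value=2
Op 2: inc R1 by 1 -> R1=(0,1,0) value=1
Op 3: inc R1 by 2 -> R1=(0,3,0) value=3
Op 4: inc R2 by 5 -> R2=(0,0,5) value=5
Op 5: merge R2<->R0 -> R2=(2,0,5) R0=(2,0,5)
Op 6: inc R1 by 3 -> R1=(0,6,0) value=6
Op 7: merge R1<->R2 -> R1=(2,6,5) R2=(2,6,5)
Op 8: inc R2 by 4 -> R2=(2,6,9) value=17
Op 9: merge R1<->R2 -> R1=(2,6,9) R2=(2,6,9)
Op 10: inc R2 by 3 -> R2=(2,6,12) value=20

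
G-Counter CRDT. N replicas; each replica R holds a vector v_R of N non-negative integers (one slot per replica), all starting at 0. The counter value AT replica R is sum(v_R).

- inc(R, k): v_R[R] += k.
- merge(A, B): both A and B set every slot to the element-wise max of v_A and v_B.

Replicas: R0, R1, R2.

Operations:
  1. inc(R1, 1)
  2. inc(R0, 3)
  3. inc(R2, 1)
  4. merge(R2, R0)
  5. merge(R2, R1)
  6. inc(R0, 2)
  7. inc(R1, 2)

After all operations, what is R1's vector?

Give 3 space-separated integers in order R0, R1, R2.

Op 1: inc R1 by 1 -> R1=(0,1,0) value=1
Op 2: inc R0 by 3 -> R0=(3,0,0) value=3
Op 3: inc R2 by 1 -> R2=(0,0,1) value=1
Op 4: merge R2<->R0 -> R2=(3,0,1) R0=(3,0,1)
Op 5: merge R2<->R1 -> R2=(3,1,1) R1=(3,1,1)
Op 6: inc R0 by 2 -> R0=(5,0,1) value=6
Op 7: inc R1 by 2 -> R1=(3,3,1) value=7

Answer: 3 3 1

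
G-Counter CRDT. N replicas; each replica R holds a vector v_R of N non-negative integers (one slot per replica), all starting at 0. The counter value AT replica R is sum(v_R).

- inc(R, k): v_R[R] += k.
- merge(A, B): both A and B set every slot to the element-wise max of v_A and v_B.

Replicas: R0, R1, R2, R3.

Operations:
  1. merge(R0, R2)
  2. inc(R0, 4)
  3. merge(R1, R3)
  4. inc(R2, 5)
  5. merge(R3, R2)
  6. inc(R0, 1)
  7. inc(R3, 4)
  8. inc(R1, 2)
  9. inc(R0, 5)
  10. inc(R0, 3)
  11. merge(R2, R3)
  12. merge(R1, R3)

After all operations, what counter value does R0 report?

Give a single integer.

Op 1: merge R0<->R2 -> R0=(0,0,0,0) R2=(0,0,0,0)
Op 2: inc R0 by 4 -> R0=(4,0,0,0) value=4
Op 3: merge R1<->R3 -> R1=(0,0,0,0) R3=(0,0,0,0)
Op 4: inc R2 by 5 -> R2=(0,0,5,0) value=5
Op 5: merge R3<->R2 -> R3=(0,0,5,0) R2=(0,0,5,0)
Op 6: inc R0 by 1 -> R0=(5,0,0,0) value=5
Op 7: inc R3 by 4 -> R3=(0,0,5,4) value=9
Op 8: inc R1 by 2 -> R1=(0,2,0,0) value=2
Op 9: inc R0 by 5 -> R0=(10,0,0,0) value=10
Op 10: inc R0 by 3 -> R0=(13,0,0,0) value=13
Op 11: merge R2<->R3 -> R2=(0,0,5,4) R3=(0,0,5,4)
Op 12: merge R1<->R3 -> R1=(0,2,5,4) R3=(0,2,5,4)

Answer: 13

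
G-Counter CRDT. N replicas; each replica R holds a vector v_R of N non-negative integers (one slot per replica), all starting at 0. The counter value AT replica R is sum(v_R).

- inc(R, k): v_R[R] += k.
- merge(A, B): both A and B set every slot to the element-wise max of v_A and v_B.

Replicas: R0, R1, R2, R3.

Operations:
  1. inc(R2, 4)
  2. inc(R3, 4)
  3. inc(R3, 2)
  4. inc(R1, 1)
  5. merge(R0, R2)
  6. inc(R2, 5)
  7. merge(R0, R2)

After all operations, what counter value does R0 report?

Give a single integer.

Answer: 9

Derivation:
Op 1: inc R2 by 4 -> R2=(0,0,4,0) value=4
Op 2: inc R3 by 4 -> R3=(0,0,0,4) value=4
Op 3: inc R3 by 2 -> R3=(0,0,0,6) value=6
Op 4: inc R1 by 1 -> R1=(0,1,0,0) value=1
Op 5: merge R0<->R2 -> R0=(0,0,4,0) R2=(0,0,4,0)
Op 6: inc R2 by 5 -> R2=(0,0,9,0) value=9
Op 7: merge R0<->R2 -> R0=(0,0,9,0) R2=(0,0,9,0)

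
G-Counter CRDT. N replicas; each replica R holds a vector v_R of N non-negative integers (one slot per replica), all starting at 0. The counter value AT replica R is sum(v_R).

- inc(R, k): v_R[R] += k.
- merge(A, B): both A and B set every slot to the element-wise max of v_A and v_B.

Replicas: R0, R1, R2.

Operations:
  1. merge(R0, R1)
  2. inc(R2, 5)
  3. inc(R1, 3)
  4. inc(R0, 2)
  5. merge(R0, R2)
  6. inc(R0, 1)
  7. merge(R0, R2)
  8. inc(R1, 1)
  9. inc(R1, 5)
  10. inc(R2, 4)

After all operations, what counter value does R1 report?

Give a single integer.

Answer: 9

Derivation:
Op 1: merge R0<->R1 -> R0=(0,0,0) R1=(0,0,0)
Op 2: inc R2 by 5 -> R2=(0,0,5) value=5
Op 3: inc R1 by 3 -> R1=(0,3,0) value=3
Op 4: inc R0 by 2 -> R0=(2,0,0) value=2
Op 5: merge R0<->R2 -> R0=(2,0,5) R2=(2,0,5)
Op 6: inc R0 by 1 -> R0=(3,0,5) value=8
Op 7: merge R0<->R2 -> R0=(3,0,5) R2=(3,0,5)
Op 8: inc R1 by 1 -> R1=(0,4,0) value=4
Op 9: inc R1 by 5 -> R1=(0,9,0) value=9
Op 10: inc R2 by 4 -> R2=(3,0,9) value=12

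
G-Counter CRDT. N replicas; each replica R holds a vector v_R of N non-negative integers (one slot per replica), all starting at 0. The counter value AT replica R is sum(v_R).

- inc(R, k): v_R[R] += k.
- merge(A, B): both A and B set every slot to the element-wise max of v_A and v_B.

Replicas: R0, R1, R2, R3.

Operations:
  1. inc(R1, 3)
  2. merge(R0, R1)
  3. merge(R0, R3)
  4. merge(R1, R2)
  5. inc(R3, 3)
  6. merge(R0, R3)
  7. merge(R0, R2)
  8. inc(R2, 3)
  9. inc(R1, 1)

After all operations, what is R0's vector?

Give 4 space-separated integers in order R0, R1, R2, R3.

Answer: 0 3 0 3

Derivation:
Op 1: inc R1 by 3 -> R1=(0,3,0,0) value=3
Op 2: merge R0<->R1 -> R0=(0,3,0,0) R1=(0,3,0,0)
Op 3: merge R0<->R3 -> R0=(0,3,0,0) R3=(0,3,0,0)
Op 4: merge R1<->R2 -> R1=(0,3,0,0) R2=(0,3,0,0)
Op 5: inc R3 by 3 -> R3=(0,3,0,3) value=6
Op 6: merge R0<->R3 -> R0=(0,3,0,3) R3=(0,3,0,3)
Op 7: merge R0<->R2 -> R0=(0,3,0,3) R2=(0,3,0,3)
Op 8: inc R2 by 3 -> R2=(0,3,3,3) value=9
Op 9: inc R1 by 1 -> R1=(0,4,0,0) value=4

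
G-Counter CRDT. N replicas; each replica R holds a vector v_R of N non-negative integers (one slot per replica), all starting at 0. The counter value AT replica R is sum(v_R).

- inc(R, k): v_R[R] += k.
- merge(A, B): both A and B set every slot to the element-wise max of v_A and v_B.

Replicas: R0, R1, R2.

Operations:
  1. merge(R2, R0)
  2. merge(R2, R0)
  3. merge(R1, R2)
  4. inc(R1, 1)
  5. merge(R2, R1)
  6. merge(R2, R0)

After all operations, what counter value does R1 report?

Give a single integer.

Op 1: merge R2<->R0 -> R2=(0,0,0) R0=(0,0,0)
Op 2: merge R2<->R0 -> R2=(0,0,0) R0=(0,0,0)
Op 3: merge R1<->R2 -> R1=(0,0,0) R2=(0,0,0)
Op 4: inc R1 by 1 -> R1=(0,1,0) value=1
Op 5: merge R2<->R1 -> R2=(0,1,0) R1=(0,1,0)
Op 6: merge R2<->R0 -> R2=(0,1,0) R0=(0,1,0)

Answer: 1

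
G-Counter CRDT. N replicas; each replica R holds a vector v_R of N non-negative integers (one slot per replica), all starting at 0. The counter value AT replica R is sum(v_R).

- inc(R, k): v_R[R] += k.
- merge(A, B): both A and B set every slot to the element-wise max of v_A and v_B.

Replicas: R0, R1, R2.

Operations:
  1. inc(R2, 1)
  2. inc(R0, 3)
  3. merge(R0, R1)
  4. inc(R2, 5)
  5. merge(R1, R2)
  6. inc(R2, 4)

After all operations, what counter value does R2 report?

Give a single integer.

Answer: 13

Derivation:
Op 1: inc R2 by 1 -> R2=(0,0,1) value=1
Op 2: inc R0 by 3 -> R0=(3,0,0) value=3
Op 3: merge R0<->R1 -> R0=(3,0,0) R1=(3,0,0)
Op 4: inc R2 by 5 -> R2=(0,0,6) value=6
Op 5: merge R1<->R2 -> R1=(3,0,6) R2=(3,0,6)
Op 6: inc R2 by 4 -> R2=(3,0,10) value=13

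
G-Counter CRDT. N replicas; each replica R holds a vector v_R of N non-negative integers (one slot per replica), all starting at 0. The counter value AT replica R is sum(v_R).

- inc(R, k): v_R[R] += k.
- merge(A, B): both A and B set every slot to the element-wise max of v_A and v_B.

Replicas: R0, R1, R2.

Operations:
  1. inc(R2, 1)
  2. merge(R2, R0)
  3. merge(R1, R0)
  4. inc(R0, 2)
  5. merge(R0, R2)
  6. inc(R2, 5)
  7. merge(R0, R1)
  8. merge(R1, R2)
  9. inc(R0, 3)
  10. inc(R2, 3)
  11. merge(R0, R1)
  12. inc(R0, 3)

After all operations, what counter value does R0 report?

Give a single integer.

Op 1: inc R2 by 1 -> R2=(0,0,1) value=1
Op 2: merge R2<->R0 -> R2=(0,0,1) R0=(0,0,1)
Op 3: merge R1<->R0 -> R1=(0,0,1) R0=(0,0,1)
Op 4: inc R0 by 2 -> R0=(2,0,1) value=3
Op 5: merge R0<->R2 -> R0=(2,0,1) R2=(2,0,1)
Op 6: inc R2 by 5 -> R2=(2,0,6) value=8
Op 7: merge R0<->R1 -> R0=(2,0,1) R1=(2,0,1)
Op 8: merge R1<->R2 -> R1=(2,0,6) R2=(2,0,6)
Op 9: inc R0 by 3 -> R0=(5,0,1) value=6
Op 10: inc R2 by 3 -> R2=(2,0,9) value=11
Op 11: merge R0<->R1 -> R0=(5,0,6) R1=(5,0,6)
Op 12: inc R0 by 3 -> R0=(8,0,6) value=14

Answer: 14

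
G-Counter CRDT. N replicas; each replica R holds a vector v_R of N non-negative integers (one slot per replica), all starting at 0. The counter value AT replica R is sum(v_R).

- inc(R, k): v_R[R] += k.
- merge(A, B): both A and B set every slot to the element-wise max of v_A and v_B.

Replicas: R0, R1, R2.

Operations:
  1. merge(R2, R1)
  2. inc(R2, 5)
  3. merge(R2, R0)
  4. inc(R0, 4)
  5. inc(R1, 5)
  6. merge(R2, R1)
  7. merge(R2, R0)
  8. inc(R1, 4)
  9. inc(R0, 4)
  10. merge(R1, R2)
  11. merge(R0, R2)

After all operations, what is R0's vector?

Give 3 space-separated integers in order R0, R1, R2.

Answer: 8 9 5

Derivation:
Op 1: merge R2<->R1 -> R2=(0,0,0) R1=(0,0,0)
Op 2: inc R2 by 5 -> R2=(0,0,5) value=5
Op 3: merge R2<->R0 -> R2=(0,0,5) R0=(0,0,5)
Op 4: inc R0 by 4 -> R0=(4,0,5) value=9
Op 5: inc R1 by 5 -> R1=(0,5,0) value=5
Op 6: merge R2<->R1 -> R2=(0,5,5) R1=(0,5,5)
Op 7: merge R2<->R0 -> R2=(4,5,5) R0=(4,5,5)
Op 8: inc R1 by 4 -> R1=(0,9,5) value=14
Op 9: inc R0 by 4 -> R0=(8,5,5) value=18
Op 10: merge R1<->R2 -> R1=(4,9,5) R2=(4,9,5)
Op 11: merge R0<->R2 -> R0=(8,9,5) R2=(8,9,5)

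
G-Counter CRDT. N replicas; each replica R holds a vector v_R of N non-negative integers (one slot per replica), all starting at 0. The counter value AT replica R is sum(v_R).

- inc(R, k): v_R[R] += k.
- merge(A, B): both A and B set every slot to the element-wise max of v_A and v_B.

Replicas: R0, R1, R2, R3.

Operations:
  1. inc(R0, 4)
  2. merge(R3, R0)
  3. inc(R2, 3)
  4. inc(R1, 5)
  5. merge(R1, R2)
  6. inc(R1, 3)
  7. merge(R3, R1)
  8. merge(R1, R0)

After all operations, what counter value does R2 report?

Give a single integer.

Answer: 8

Derivation:
Op 1: inc R0 by 4 -> R0=(4,0,0,0) value=4
Op 2: merge R3<->R0 -> R3=(4,0,0,0) R0=(4,0,0,0)
Op 3: inc R2 by 3 -> R2=(0,0,3,0) value=3
Op 4: inc R1 by 5 -> R1=(0,5,0,0) value=5
Op 5: merge R1<->R2 -> R1=(0,5,3,0) R2=(0,5,3,0)
Op 6: inc R1 by 3 -> R1=(0,8,3,0) value=11
Op 7: merge R3<->R1 -> R3=(4,8,3,0) R1=(4,8,3,0)
Op 8: merge R1<->R0 -> R1=(4,8,3,0) R0=(4,8,3,0)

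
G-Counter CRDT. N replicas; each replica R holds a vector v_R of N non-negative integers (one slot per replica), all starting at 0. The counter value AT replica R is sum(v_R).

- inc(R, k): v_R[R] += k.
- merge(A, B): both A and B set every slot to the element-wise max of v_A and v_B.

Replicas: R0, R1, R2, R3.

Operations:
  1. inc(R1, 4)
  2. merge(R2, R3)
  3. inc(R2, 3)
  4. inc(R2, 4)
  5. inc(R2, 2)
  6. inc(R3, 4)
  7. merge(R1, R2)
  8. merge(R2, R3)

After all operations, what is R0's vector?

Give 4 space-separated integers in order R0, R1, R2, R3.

Answer: 0 0 0 0

Derivation:
Op 1: inc R1 by 4 -> R1=(0,4,0,0) value=4
Op 2: merge R2<->R3 -> R2=(0,0,0,0) R3=(0,0,0,0)
Op 3: inc R2 by 3 -> R2=(0,0,3,0) value=3
Op 4: inc R2 by 4 -> R2=(0,0,7,0) value=7
Op 5: inc R2 by 2 -> R2=(0,0,9,0) value=9
Op 6: inc R3 by 4 -> R3=(0,0,0,4) value=4
Op 7: merge R1<->R2 -> R1=(0,4,9,0) R2=(0,4,9,0)
Op 8: merge R2<->R3 -> R2=(0,4,9,4) R3=(0,4,9,4)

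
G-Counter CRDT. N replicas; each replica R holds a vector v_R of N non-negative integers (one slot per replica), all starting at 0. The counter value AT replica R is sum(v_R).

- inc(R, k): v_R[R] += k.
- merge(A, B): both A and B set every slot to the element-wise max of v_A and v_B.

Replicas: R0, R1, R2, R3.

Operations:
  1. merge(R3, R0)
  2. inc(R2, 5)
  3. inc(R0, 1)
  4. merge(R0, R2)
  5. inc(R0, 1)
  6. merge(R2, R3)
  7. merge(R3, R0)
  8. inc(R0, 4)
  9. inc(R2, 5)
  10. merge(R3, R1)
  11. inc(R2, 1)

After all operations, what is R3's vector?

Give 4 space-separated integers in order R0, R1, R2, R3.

Answer: 2 0 5 0

Derivation:
Op 1: merge R3<->R0 -> R3=(0,0,0,0) R0=(0,0,0,0)
Op 2: inc R2 by 5 -> R2=(0,0,5,0) value=5
Op 3: inc R0 by 1 -> R0=(1,0,0,0) value=1
Op 4: merge R0<->R2 -> R0=(1,0,5,0) R2=(1,0,5,0)
Op 5: inc R0 by 1 -> R0=(2,0,5,0) value=7
Op 6: merge R2<->R3 -> R2=(1,0,5,0) R3=(1,0,5,0)
Op 7: merge R3<->R0 -> R3=(2,0,5,0) R0=(2,0,5,0)
Op 8: inc R0 by 4 -> R0=(6,0,5,0) value=11
Op 9: inc R2 by 5 -> R2=(1,0,10,0) value=11
Op 10: merge R3<->R1 -> R3=(2,0,5,0) R1=(2,0,5,0)
Op 11: inc R2 by 1 -> R2=(1,0,11,0) value=12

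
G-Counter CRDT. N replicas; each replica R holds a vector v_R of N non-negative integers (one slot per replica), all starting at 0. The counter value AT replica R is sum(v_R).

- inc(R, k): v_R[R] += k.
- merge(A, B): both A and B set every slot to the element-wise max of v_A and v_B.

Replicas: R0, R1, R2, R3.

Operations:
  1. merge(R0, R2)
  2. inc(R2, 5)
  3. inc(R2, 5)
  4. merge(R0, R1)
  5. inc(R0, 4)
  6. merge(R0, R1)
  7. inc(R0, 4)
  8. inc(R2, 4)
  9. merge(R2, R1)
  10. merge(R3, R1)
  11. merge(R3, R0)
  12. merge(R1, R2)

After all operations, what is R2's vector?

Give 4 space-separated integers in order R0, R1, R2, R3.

Answer: 4 0 14 0

Derivation:
Op 1: merge R0<->R2 -> R0=(0,0,0,0) R2=(0,0,0,0)
Op 2: inc R2 by 5 -> R2=(0,0,5,0) value=5
Op 3: inc R2 by 5 -> R2=(0,0,10,0) value=10
Op 4: merge R0<->R1 -> R0=(0,0,0,0) R1=(0,0,0,0)
Op 5: inc R0 by 4 -> R0=(4,0,0,0) value=4
Op 6: merge R0<->R1 -> R0=(4,0,0,0) R1=(4,0,0,0)
Op 7: inc R0 by 4 -> R0=(8,0,0,0) value=8
Op 8: inc R2 by 4 -> R2=(0,0,14,0) value=14
Op 9: merge R2<->R1 -> R2=(4,0,14,0) R1=(4,0,14,0)
Op 10: merge R3<->R1 -> R3=(4,0,14,0) R1=(4,0,14,0)
Op 11: merge R3<->R0 -> R3=(8,0,14,0) R0=(8,0,14,0)
Op 12: merge R1<->R2 -> R1=(4,0,14,0) R2=(4,0,14,0)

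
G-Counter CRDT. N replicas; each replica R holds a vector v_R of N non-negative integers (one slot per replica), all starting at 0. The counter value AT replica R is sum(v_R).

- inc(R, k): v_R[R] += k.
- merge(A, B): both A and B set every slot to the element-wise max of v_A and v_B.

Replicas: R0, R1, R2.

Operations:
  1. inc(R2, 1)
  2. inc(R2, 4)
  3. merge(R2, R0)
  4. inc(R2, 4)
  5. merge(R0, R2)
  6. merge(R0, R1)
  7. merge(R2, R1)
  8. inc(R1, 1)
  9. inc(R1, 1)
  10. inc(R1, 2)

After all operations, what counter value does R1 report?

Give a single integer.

Op 1: inc R2 by 1 -> R2=(0,0,1) value=1
Op 2: inc R2 by 4 -> R2=(0,0,5) value=5
Op 3: merge R2<->R0 -> R2=(0,0,5) R0=(0,0,5)
Op 4: inc R2 by 4 -> R2=(0,0,9) value=9
Op 5: merge R0<->R2 -> R0=(0,0,9) R2=(0,0,9)
Op 6: merge R0<->R1 -> R0=(0,0,9) R1=(0,0,9)
Op 7: merge R2<->R1 -> R2=(0,0,9) R1=(0,0,9)
Op 8: inc R1 by 1 -> R1=(0,1,9) value=10
Op 9: inc R1 by 1 -> R1=(0,2,9) value=11
Op 10: inc R1 by 2 -> R1=(0,4,9) value=13

Answer: 13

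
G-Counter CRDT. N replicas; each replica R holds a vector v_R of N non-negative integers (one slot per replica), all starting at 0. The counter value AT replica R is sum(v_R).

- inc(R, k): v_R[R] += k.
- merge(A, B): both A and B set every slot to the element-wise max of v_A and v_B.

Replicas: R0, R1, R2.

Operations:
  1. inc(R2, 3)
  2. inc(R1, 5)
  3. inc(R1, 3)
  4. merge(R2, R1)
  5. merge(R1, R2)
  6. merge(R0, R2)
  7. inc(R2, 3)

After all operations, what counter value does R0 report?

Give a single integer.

Answer: 11

Derivation:
Op 1: inc R2 by 3 -> R2=(0,0,3) value=3
Op 2: inc R1 by 5 -> R1=(0,5,0) value=5
Op 3: inc R1 by 3 -> R1=(0,8,0) value=8
Op 4: merge R2<->R1 -> R2=(0,8,3) R1=(0,8,3)
Op 5: merge R1<->R2 -> R1=(0,8,3) R2=(0,8,3)
Op 6: merge R0<->R2 -> R0=(0,8,3) R2=(0,8,3)
Op 7: inc R2 by 3 -> R2=(0,8,6) value=14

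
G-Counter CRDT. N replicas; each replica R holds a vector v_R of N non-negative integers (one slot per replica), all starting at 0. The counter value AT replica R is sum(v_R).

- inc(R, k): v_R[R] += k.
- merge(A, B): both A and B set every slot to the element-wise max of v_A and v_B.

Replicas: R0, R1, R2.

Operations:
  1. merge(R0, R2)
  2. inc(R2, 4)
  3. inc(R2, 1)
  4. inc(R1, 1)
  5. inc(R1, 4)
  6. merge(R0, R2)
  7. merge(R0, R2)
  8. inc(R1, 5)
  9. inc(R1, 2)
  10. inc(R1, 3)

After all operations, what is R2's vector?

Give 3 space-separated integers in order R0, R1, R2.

Answer: 0 0 5

Derivation:
Op 1: merge R0<->R2 -> R0=(0,0,0) R2=(0,0,0)
Op 2: inc R2 by 4 -> R2=(0,0,4) value=4
Op 3: inc R2 by 1 -> R2=(0,0,5) value=5
Op 4: inc R1 by 1 -> R1=(0,1,0) value=1
Op 5: inc R1 by 4 -> R1=(0,5,0) value=5
Op 6: merge R0<->R2 -> R0=(0,0,5) R2=(0,0,5)
Op 7: merge R0<->R2 -> R0=(0,0,5) R2=(0,0,5)
Op 8: inc R1 by 5 -> R1=(0,10,0) value=10
Op 9: inc R1 by 2 -> R1=(0,12,0) value=12
Op 10: inc R1 by 3 -> R1=(0,15,0) value=15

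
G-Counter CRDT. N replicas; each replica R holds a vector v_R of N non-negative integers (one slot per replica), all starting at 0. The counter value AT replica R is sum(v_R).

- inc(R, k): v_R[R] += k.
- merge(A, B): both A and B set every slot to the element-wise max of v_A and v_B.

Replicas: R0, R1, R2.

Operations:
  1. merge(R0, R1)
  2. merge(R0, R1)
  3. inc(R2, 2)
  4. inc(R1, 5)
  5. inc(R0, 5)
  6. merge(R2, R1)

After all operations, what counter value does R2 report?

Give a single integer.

Answer: 7

Derivation:
Op 1: merge R0<->R1 -> R0=(0,0,0) R1=(0,0,0)
Op 2: merge R0<->R1 -> R0=(0,0,0) R1=(0,0,0)
Op 3: inc R2 by 2 -> R2=(0,0,2) value=2
Op 4: inc R1 by 5 -> R1=(0,5,0) value=5
Op 5: inc R0 by 5 -> R0=(5,0,0) value=5
Op 6: merge R2<->R1 -> R2=(0,5,2) R1=(0,5,2)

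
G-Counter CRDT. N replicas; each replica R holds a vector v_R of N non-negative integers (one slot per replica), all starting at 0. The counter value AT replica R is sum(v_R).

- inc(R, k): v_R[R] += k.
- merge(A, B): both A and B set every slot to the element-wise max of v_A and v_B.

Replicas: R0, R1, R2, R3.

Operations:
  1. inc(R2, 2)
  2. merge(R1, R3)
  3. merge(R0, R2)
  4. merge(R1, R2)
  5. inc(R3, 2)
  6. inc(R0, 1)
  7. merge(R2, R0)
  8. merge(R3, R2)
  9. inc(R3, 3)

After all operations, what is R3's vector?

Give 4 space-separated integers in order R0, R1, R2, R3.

Op 1: inc R2 by 2 -> R2=(0,0,2,0) value=2
Op 2: merge R1<->R3 -> R1=(0,0,0,0) R3=(0,0,0,0)
Op 3: merge R0<->R2 -> R0=(0,0,2,0) R2=(0,0,2,0)
Op 4: merge R1<->R2 -> R1=(0,0,2,0) R2=(0,0,2,0)
Op 5: inc R3 by 2 -> R3=(0,0,0,2) value=2
Op 6: inc R0 by 1 -> R0=(1,0,2,0) value=3
Op 7: merge R2<->R0 -> R2=(1,0,2,0) R0=(1,0,2,0)
Op 8: merge R3<->R2 -> R3=(1,0,2,2) R2=(1,0,2,2)
Op 9: inc R3 by 3 -> R3=(1,0,2,5) value=8

Answer: 1 0 2 5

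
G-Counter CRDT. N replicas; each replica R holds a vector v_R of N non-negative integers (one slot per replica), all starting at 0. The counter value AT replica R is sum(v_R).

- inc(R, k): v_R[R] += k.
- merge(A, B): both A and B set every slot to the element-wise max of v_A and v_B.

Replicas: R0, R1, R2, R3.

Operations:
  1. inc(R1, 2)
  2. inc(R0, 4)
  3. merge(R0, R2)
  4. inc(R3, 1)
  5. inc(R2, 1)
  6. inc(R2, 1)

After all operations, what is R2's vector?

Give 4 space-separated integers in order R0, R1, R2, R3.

Answer: 4 0 2 0

Derivation:
Op 1: inc R1 by 2 -> R1=(0,2,0,0) value=2
Op 2: inc R0 by 4 -> R0=(4,0,0,0) value=4
Op 3: merge R0<->R2 -> R0=(4,0,0,0) R2=(4,0,0,0)
Op 4: inc R3 by 1 -> R3=(0,0,0,1) value=1
Op 5: inc R2 by 1 -> R2=(4,0,1,0) value=5
Op 6: inc R2 by 1 -> R2=(4,0,2,0) value=6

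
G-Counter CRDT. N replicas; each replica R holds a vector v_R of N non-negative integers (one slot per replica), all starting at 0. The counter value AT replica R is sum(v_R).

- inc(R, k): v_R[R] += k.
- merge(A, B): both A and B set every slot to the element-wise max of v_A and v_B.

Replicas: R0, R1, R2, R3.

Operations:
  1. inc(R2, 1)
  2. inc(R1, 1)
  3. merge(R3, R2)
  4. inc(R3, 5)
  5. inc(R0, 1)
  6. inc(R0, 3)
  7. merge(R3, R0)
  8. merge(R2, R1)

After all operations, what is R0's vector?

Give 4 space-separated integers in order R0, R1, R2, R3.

Answer: 4 0 1 5

Derivation:
Op 1: inc R2 by 1 -> R2=(0,0,1,0) value=1
Op 2: inc R1 by 1 -> R1=(0,1,0,0) value=1
Op 3: merge R3<->R2 -> R3=(0,0,1,0) R2=(0,0,1,0)
Op 4: inc R3 by 5 -> R3=(0,0,1,5) value=6
Op 5: inc R0 by 1 -> R0=(1,0,0,0) value=1
Op 6: inc R0 by 3 -> R0=(4,0,0,0) value=4
Op 7: merge R3<->R0 -> R3=(4,0,1,5) R0=(4,0,1,5)
Op 8: merge R2<->R1 -> R2=(0,1,1,0) R1=(0,1,1,0)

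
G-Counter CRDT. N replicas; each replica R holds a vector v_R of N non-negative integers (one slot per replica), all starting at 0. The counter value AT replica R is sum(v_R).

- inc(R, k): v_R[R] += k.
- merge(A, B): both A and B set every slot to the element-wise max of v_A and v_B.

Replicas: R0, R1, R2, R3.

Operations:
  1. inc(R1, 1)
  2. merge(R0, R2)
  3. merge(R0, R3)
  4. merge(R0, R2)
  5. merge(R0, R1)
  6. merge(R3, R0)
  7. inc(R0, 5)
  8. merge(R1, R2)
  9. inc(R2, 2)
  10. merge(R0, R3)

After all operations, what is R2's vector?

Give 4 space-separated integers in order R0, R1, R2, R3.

Answer: 0 1 2 0

Derivation:
Op 1: inc R1 by 1 -> R1=(0,1,0,0) value=1
Op 2: merge R0<->R2 -> R0=(0,0,0,0) R2=(0,0,0,0)
Op 3: merge R0<->R3 -> R0=(0,0,0,0) R3=(0,0,0,0)
Op 4: merge R0<->R2 -> R0=(0,0,0,0) R2=(0,0,0,0)
Op 5: merge R0<->R1 -> R0=(0,1,0,0) R1=(0,1,0,0)
Op 6: merge R3<->R0 -> R3=(0,1,0,0) R0=(0,1,0,0)
Op 7: inc R0 by 5 -> R0=(5,1,0,0) value=6
Op 8: merge R1<->R2 -> R1=(0,1,0,0) R2=(0,1,0,0)
Op 9: inc R2 by 2 -> R2=(0,1,2,0) value=3
Op 10: merge R0<->R3 -> R0=(5,1,0,0) R3=(5,1,0,0)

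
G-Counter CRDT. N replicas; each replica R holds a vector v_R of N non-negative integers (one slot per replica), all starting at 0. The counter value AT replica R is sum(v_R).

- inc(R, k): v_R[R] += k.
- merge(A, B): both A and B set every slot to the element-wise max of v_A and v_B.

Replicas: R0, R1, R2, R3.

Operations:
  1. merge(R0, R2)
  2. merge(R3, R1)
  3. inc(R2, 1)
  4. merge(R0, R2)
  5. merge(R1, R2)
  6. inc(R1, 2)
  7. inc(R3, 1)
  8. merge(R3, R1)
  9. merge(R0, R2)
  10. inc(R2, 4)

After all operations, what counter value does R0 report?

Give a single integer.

Op 1: merge R0<->R2 -> R0=(0,0,0,0) R2=(0,0,0,0)
Op 2: merge R3<->R1 -> R3=(0,0,0,0) R1=(0,0,0,0)
Op 3: inc R2 by 1 -> R2=(0,0,1,0) value=1
Op 4: merge R0<->R2 -> R0=(0,0,1,0) R2=(0,0,1,0)
Op 5: merge R1<->R2 -> R1=(0,0,1,0) R2=(0,0,1,0)
Op 6: inc R1 by 2 -> R1=(0,2,1,0) value=3
Op 7: inc R3 by 1 -> R3=(0,0,0,1) value=1
Op 8: merge R3<->R1 -> R3=(0,2,1,1) R1=(0,2,1,1)
Op 9: merge R0<->R2 -> R0=(0,0,1,0) R2=(0,0,1,0)
Op 10: inc R2 by 4 -> R2=(0,0,5,0) value=5

Answer: 1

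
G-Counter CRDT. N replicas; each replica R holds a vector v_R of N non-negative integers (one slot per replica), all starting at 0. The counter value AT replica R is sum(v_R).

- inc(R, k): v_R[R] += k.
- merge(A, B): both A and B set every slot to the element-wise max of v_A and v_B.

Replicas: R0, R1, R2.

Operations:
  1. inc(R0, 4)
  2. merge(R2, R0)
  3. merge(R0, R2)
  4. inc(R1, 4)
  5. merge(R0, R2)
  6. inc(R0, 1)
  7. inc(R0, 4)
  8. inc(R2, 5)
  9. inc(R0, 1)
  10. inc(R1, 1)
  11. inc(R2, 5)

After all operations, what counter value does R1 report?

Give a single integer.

Op 1: inc R0 by 4 -> R0=(4,0,0) value=4
Op 2: merge R2<->R0 -> R2=(4,0,0) R0=(4,0,0)
Op 3: merge R0<->R2 -> R0=(4,0,0) R2=(4,0,0)
Op 4: inc R1 by 4 -> R1=(0,4,0) value=4
Op 5: merge R0<->R2 -> R0=(4,0,0) R2=(4,0,0)
Op 6: inc R0 by 1 -> R0=(5,0,0) value=5
Op 7: inc R0 by 4 -> R0=(9,0,0) value=9
Op 8: inc R2 by 5 -> R2=(4,0,5) value=9
Op 9: inc R0 by 1 -> R0=(10,0,0) value=10
Op 10: inc R1 by 1 -> R1=(0,5,0) value=5
Op 11: inc R2 by 5 -> R2=(4,0,10) value=14

Answer: 5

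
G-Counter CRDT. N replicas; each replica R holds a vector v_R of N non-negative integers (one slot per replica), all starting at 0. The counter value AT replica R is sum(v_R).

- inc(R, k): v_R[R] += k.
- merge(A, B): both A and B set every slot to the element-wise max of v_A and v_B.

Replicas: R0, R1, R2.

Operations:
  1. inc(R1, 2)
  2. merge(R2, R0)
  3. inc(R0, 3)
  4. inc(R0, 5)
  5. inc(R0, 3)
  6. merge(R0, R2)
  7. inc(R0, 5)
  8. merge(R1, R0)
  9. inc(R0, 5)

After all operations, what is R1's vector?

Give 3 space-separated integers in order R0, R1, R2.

Op 1: inc R1 by 2 -> R1=(0,2,0) value=2
Op 2: merge R2<->R0 -> R2=(0,0,0) R0=(0,0,0)
Op 3: inc R0 by 3 -> R0=(3,0,0) value=3
Op 4: inc R0 by 5 -> R0=(8,0,0) value=8
Op 5: inc R0 by 3 -> R0=(11,0,0) value=11
Op 6: merge R0<->R2 -> R0=(11,0,0) R2=(11,0,0)
Op 7: inc R0 by 5 -> R0=(16,0,0) value=16
Op 8: merge R1<->R0 -> R1=(16,2,0) R0=(16,2,0)
Op 9: inc R0 by 5 -> R0=(21,2,0) value=23

Answer: 16 2 0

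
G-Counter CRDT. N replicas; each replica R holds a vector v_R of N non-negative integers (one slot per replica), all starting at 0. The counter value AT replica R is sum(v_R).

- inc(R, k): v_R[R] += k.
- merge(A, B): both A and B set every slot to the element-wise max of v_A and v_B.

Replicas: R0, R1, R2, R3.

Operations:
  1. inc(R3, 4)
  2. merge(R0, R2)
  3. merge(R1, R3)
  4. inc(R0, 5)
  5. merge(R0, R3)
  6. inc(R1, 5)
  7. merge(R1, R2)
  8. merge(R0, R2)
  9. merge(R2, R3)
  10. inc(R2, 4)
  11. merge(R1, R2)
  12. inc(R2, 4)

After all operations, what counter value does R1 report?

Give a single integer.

Op 1: inc R3 by 4 -> R3=(0,0,0,4) value=4
Op 2: merge R0<->R2 -> R0=(0,0,0,0) R2=(0,0,0,0)
Op 3: merge R1<->R3 -> R1=(0,0,0,4) R3=(0,0,0,4)
Op 4: inc R0 by 5 -> R0=(5,0,0,0) value=5
Op 5: merge R0<->R3 -> R0=(5,0,0,4) R3=(5,0,0,4)
Op 6: inc R1 by 5 -> R1=(0,5,0,4) value=9
Op 7: merge R1<->R2 -> R1=(0,5,0,4) R2=(0,5,0,4)
Op 8: merge R0<->R2 -> R0=(5,5,0,4) R2=(5,5,0,4)
Op 9: merge R2<->R3 -> R2=(5,5,0,4) R3=(5,5,0,4)
Op 10: inc R2 by 4 -> R2=(5,5,4,4) value=18
Op 11: merge R1<->R2 -> R1=(5,5,4,4) R2=(5,5,4,4)
Op 12: inc R2 by 4 -> R2=(5,5,8,4) value=22

Answer: 18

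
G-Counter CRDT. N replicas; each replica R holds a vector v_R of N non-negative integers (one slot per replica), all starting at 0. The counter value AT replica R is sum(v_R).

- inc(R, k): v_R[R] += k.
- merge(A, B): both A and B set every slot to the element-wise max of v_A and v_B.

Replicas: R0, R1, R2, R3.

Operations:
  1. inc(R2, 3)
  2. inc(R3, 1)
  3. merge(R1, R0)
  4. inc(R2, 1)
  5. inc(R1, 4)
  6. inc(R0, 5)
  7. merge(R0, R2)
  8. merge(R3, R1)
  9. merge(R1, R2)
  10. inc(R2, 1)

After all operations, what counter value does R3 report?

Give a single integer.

Op 1: inc R2 by 3 -> R2=(0,0,3,0) value=3
Op 2: inc R3 by 1 -> R3=(0,0,0,1) value=1
Op 3: merge R1<->R0 -> R1=(0,0,0,0) R0=(0,0,0,0)
Op 4: inc R2 by 1 -> R2=(0,0,4,0) value=4
Op 5: inc R1 by 4 -> R1=(0,4,0,0) value=4
Op 6: inc R0 by 5 -> R0=(5,0,0,0) value=5
Op 7: merge R0<->R2 -> R0=(5,0,4,0) R2=(5,0,4,0)
Op 8: merge R3<->R1 -> R3=(0,4,0,1) R1=(0,4,0,1)
Op 9: merge R1<->R2 -> R1=(5,4,4,1) R2=(5,4,4,1)
Op 10: inc R2 by 1 -> R2=(5,4,5,1) value=15

Answer: 5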